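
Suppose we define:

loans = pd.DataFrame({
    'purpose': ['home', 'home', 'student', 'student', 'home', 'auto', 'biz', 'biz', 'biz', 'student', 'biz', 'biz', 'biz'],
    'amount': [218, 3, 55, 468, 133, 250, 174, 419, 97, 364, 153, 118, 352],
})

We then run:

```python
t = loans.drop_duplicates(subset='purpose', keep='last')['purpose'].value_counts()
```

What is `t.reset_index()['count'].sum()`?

4

drop duplicate purpose (keep=last):
    purpose  amount
4      home     133
5      auto     250
9   student     364
12      biz     352
value_counts of purpose:
purpose
home       1
auto       1
student    1
biz        1
Name: count, dtype: int64
reset_index():
   purpose  count
0     home      1
1     auto      1
2  student      1
3      biz      1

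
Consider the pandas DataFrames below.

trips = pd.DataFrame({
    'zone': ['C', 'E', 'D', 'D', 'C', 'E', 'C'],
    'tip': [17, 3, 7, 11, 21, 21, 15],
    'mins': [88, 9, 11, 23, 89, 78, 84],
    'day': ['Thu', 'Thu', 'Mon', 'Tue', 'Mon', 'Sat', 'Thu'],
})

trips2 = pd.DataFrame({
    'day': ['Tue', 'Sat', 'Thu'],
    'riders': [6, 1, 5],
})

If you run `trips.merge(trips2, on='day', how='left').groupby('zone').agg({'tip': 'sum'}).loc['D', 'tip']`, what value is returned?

18

merge on 'day' (how='left') → 7 rows:
  zone  tip  mins  day  riders
0    C   17    88  Thu     5.0
1    E    3     9  Thu     5.0
2    D    7    11  Mon     NaN
3    D   11    23  Tue     6.0
4    C   21    89  Mon     NaN
5    E   21    78  Sat     1.0
6    C   15    84  Thu     5.0
group by zone, sum of tip:
      tip
zone     
C      53
D      18
E      24
Then the value at row 'D', column 'tip': 18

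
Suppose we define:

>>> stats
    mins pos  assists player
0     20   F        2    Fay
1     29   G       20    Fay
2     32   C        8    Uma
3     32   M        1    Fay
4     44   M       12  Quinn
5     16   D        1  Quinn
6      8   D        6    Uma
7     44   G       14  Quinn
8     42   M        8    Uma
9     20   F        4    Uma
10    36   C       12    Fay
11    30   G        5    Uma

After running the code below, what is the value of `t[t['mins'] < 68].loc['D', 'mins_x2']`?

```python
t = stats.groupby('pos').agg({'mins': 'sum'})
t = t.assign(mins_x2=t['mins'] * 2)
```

group by pos, sum of mins:
     mins
pos      
C      68
D      24
F      40
G     103
M     118
add column mins_x2 = t['mins'] * 2:
     mins  mins_x2
pos               
C      68      136
D      24       48
F      40       80
G     103      206
M     118      236
filter rows where mins < 68:
     mins  mins_x2
pos               
D      24       48
F      40       80
Taking the value at row 'D', column 'mins_x2' gives 48.

48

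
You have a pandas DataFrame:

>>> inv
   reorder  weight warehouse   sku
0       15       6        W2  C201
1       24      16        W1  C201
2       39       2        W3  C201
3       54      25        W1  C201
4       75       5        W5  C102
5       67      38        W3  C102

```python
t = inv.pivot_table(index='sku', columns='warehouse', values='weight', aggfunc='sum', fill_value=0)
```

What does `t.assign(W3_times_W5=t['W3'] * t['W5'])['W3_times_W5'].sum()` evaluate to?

190

pivot: rows=sku, cols=warehouse, sum(weight):
warehouse  W1  W2  W3  W5
sku                      
C102        0   0  38   5
C201       41   6   2   0
add column W3_times_W5 = t['W3'] * t['W5']:
warehouse  W1  W2  W3  W5  W3_times_W5
sku                                   
C102        0   0  38   5          190
C201       41   6   2   0            0
Finally, sum of column 'W3_times_W5' = 190.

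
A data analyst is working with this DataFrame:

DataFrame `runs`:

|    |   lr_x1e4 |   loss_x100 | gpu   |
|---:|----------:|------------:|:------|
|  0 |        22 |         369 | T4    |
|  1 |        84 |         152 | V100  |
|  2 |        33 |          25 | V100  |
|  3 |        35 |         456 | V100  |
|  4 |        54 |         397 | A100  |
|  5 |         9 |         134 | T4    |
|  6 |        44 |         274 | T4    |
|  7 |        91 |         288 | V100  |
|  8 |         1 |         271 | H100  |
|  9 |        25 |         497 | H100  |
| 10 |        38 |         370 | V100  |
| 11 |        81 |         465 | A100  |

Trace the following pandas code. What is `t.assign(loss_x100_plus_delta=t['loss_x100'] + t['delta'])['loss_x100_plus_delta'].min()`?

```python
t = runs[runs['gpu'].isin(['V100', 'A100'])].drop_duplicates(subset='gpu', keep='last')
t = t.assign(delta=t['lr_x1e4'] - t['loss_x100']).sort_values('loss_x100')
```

filter rows where gpu in ['V100', 'A100']:
    lr_x1e4  loss_x100   gpu
1        84        152  V100
2        33         25  V100
3        35        456  V100
4        54        397  A100
7        91        288  V100
10       38        370  V100
11       81        465  A100
drop duplicate gpu (keep=last):
    lr_x1e4  loss_x100   gpu
10       38        370  V100
11       81        465  A100
add column delta = t['lr_x1e4'] - t['loss_x100']:
    lr_x1e4  loss_x100   gpu  delta
10       38        370  V100   -332
11       81        465  A100   -384
sort by loss_x100:
    lr_x1e4  loss_x100   gpu  delta
10       38        370  V100   -332
11       81        465  A100   -384
add column loss_x100_plus_delta = t['loss_x100'] + t['delta']:
    lr_x1e4  loss_x100   gpu  delta  loss_x100_plus_delta
10       38        370  V100   -332                    38
11       81        465  A100   -384                    81
The min of column 'loss_x100_plus_delta' is 38.

38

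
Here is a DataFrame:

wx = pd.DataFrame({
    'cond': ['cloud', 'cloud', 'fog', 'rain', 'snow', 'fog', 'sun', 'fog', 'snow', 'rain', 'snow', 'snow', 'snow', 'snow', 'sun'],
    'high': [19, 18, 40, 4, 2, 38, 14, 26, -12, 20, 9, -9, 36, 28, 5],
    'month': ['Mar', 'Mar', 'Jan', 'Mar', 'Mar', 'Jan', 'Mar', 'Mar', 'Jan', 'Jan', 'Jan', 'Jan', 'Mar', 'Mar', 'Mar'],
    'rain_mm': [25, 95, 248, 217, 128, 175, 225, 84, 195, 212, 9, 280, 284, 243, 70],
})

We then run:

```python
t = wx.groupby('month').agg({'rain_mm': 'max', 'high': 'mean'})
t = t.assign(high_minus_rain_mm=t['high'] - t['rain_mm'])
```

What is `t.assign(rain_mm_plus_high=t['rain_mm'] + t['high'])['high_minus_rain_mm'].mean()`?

-266.388888889

group by month: max(rain_mm), mean(high):
       rain_mm       high
month                    
Jan        280  14.333333
Mar        284  16.888889
add column high_minus_rain_mm = t['high'] - t['rain_mm']:
       rain_mm       high  high_minus_rain_mm
month                                        
Jan        280  14.333333         -265.666667
Mar        284  16.888889         -267.111111
add column rain_mm_plus_high = t['rain_mm'] + t['high']:
       rain_mm       high  high_minus_rain_mm  rain_mm_plus_high
month                                                           
Jan        280  14.333333         -265.666667         294.333333
Mar        284  16.888889         -267.111111         300.888889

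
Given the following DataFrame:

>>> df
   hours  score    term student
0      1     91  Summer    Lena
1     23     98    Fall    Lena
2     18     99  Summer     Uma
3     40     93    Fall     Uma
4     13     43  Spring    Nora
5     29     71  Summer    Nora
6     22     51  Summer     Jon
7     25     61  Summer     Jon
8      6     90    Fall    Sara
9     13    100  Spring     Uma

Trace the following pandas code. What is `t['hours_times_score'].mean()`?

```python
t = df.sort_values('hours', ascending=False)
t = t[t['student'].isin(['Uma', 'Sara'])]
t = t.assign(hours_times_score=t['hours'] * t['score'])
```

sort by hours descending:
   hours  score    term student
3     40     93    Fall     Uma
5     29     71  Summer    Nora
7     25     61  Summer     Jon
1     23     98    Fall    Lena
6     22     51  Summer     Jon
2     18     99  Summer     Uma
4     13     43  Spring    Nora
9     13    100  Spring     Uma
8      6     90    Fall    Sara
0      1     91  Summer    Lena
filter rows where student in ['Uma', 'Sara']:
   hours  score    term student
3     40     93    Fall     Uma
2     18     99  Summer     Uma
9     13    100  Spring     Uma
8      6     90    Fall    Sara
add column hours_times_score = t['hours'] * t['score']:
   hours  score    term student  hours_times_score
3     40     93    Fall     Uma               3720
2     18     99  Summer     Uma               1782
9     13    100  Spring     Uma               1300
8      6     90    Fall    Sara                540
mean of column 'hours_times_score' → 1835.5

1835.5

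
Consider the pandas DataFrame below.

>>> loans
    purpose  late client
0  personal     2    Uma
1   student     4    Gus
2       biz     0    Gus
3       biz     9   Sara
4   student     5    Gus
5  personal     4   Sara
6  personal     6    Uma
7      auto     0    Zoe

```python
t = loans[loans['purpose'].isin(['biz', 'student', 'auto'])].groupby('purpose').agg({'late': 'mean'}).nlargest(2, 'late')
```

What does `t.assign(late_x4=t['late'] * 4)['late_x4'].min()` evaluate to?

18.0

filter rows where purpose in ['biz', 'student', 'auto']:
   purpose  late client
1  student     4    Gus
2      biz     0    Gus
3      biz     9   Sara
4  student     5    Gus
7     auto     0    Zoe
group by purpose, mean of late:
         late
purpose      
auto      0.0
biz       4.5
student   4.5
take 2 rows with largest late:
         late
purpose      
biz       4.5
student   4.5
add column late_x4 = t['late'] * 4:
         late  late_x4
purpose               
biz       4.5     18.0
student   4.5     18.0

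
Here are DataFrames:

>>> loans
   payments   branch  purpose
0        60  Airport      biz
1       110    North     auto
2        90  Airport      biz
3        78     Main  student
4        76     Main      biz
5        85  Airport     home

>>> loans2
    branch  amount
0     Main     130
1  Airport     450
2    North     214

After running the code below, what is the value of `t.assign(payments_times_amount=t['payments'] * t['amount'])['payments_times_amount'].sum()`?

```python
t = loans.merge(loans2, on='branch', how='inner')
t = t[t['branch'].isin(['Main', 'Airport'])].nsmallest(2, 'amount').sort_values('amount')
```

20020

merge on 'branch' (how='inner') → 6 rows:
   payments   branch  purpose  amount
0        60  Airport      biz     450
1       110    North     auto     214
2        90  Airport      biz     450
3        78     Main  student     130
4        76     Main      biz     130
5        85  Airport     home     450
filter rows where branch in ['Main', 'Airport']:
   payments   branch  purpose  amount
0        60  Airport      biz     450
2        90  Airport      biz     450
3        78     Main  student     130
4        76     Main      biz     130
5        85  Airport     home     450
take 2 rows with smallest amount:
   payments branch  purpose  amount
3        78   Main  student     130
4        76   Main      biz     130
sort by amount:
   payments branch  purpose  amount
3        78   Main  student     130
4        76   Main      biz     130
add column payments_times_amount = t['payments'] * t['amount']:
   payments branch  purpose  amount  payments_times_amount
3        78   Main  student     130                  10140
4        76   Main      biz     130                   9880
Hence 20020.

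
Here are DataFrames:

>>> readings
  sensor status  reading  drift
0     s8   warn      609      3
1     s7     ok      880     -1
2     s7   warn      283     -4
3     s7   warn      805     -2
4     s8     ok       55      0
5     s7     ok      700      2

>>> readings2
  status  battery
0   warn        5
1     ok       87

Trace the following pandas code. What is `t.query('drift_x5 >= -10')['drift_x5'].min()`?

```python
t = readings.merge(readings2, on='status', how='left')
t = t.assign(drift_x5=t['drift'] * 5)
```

merge on 'status' (how='left') → 6 rows:
  sensor status  reading  drift  battery
0     s8   warn      609      3        5
1     s7     ok      880     -1       87
2     s7   warn      283     -4        5
3     s7   warn      805     -2        5
4     s8     ok       55      0       87
5     s7     ok      700      2       87
add column drift_x5 = t['drift'] * 5:
  sensor status  reading  drift  battery  drift_x5
0     s8   warn      609      3        5        15
1     s7     ok      880     -1       87        -5
2     s7   warn      283     -4        5       -20
3     s7   warn      805     -2        5       -10
4     s8     ok       55      0       87         0
5     s7     ok      700      2       87        10
filter rows where drift_x5 >= -10:
  sensor status  reading  drift  battery  drift_x5
0     s8   warn      609      3        5        15
1     s7     ok      880     -1       87        -5
3     s7   warn      805     -2        5       -10
4     s8     ok       55      0       87         0
5     s7     ok      700      2       87        10
So min() = -10.

-10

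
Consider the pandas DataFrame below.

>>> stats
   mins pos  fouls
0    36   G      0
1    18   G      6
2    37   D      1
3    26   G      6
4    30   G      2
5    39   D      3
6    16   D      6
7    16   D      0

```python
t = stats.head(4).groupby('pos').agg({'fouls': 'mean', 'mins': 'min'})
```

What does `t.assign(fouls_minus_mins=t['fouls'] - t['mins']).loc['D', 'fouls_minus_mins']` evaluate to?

-36.0

take first 4 rows:
   mins pos  fouls
0    36   G      0
1    18   G      6
2    37   D      1
3    26   G      6
group by pos: mean(fouls), min(mins):
     fouls  mins
pos             
D      1.0    37
G      4.0    18
add column fouls_minus_mins = t['fouls'] - t['mins']:
     fouls  mins  fouls_minus_mins
pos                               
D      1.0    37             -36.0
G      4.0    18             -14.0
Hence -36.0.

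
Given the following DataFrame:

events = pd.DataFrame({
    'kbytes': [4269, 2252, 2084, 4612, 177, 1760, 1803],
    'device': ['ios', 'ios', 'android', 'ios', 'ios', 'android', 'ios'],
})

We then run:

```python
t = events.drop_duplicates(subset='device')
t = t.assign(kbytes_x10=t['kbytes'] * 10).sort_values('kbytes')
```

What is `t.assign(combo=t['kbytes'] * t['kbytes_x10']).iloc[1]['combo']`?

drop duplicate device (keep=first):
   kbytes   device
0    4269      ios
2    2084  android
add column kbytes_x10 = t['kbytes'] * 10:
   kbytes   device  kbytes_x10
0    4269      ios       42690
2    2084  android       20840
sort by kbytes:
   kbytes   device  kbytes_x10
2    2084  android       20840
0    4269      ios       42690
add column combo = t['kbytes'] * t['kbytes_x10']:
   kbytes   device  kbytes_x10      combo
2    2084  android       20840   43430560
0    4269      ios       42690  182243610

182243610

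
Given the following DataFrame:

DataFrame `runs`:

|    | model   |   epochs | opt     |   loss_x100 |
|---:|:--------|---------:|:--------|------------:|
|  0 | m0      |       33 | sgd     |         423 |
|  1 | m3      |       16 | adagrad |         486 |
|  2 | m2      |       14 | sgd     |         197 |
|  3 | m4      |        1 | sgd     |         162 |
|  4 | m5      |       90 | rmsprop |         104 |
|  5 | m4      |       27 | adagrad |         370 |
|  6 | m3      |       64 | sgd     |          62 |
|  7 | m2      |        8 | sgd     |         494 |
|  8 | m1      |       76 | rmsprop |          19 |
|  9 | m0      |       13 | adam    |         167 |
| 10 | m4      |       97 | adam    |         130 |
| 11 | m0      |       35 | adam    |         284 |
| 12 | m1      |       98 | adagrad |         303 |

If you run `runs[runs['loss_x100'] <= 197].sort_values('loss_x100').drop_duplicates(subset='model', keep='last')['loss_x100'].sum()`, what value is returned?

filter rows where loss_x100 <= 197:
   model  epochs      opt  loss_x100
2     m2      14      sgd        197
3     m4       1      sgd        162
4     m5      90  rmsprop        104
6     m3      64      sgd         62
8     m1      76  rmsprop         19
9     m0      13     adam        167
10    m4      97     adam        130
sort by loss_x100:
   model  epochs      opt  loss_x100
8     m1      76  rmsprop         19
6     m3      64      sgd         62
4     m5      90  rmsprop        104
10    m4      97     adam        130
3     m4       1      sgd        162
9     m0      13     adam        167
2     m2      14      sgd        197
drop duplicate model (keep=last):
  model  epochs      opt  loss_x100
8    m1      76  rmsprop         19
6    m3      64      sgd         62
4    m5      90  rmsprop        104
3    m4       1      sgd        162
9    m0      13     adam        167
2    m2      14      sgd        197
So sum() = 711.

711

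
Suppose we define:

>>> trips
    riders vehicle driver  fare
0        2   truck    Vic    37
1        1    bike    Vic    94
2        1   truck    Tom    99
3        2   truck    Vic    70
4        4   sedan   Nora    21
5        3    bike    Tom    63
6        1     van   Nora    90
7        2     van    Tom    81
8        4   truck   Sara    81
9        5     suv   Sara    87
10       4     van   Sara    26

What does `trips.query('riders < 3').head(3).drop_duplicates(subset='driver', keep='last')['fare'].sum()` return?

filter rows where riders < 3:
   riders vehicle driver  fare
0       2   truck    Vic    37
1       1    bike    Vic    94
2       1   truck    Tom    99
3       2   truck    Vic    70
6       1     van   Nora    90
7       2     van    Tom    81
take first 3 rows:
   riders vehicle driver  fare
0       2   truck    Vic    37
1       1    bike    Vic    94
2       1   truck    Tom    99
drop duplicate driver (keep=last):
   riders vehicle driver  fare
1       1    bike    Vic    94
2       1   truck    Tom    99
Then the sum of column 'fare': 193

193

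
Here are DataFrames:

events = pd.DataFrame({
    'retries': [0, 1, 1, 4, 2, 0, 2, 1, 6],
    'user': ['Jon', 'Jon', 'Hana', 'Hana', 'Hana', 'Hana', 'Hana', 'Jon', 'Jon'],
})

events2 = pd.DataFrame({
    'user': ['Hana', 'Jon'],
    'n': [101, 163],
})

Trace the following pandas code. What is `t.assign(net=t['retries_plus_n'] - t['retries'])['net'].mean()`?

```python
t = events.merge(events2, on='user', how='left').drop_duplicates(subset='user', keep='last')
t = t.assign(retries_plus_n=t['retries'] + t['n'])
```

merge on 'user' (how='left') → 9 rows:
   retries  user    n
0        0   Jon  163
1        1   Jon  163
2        1  Hana  101
3        4  Hana  101
4        2  Hana  101
5        0  Hana  101
6        2  Hana  101
7        1   Jon  163
8        6   Jon  163
drop duplicate user (keep=last):
   retries  user    n
6        2  Hana  101
8        6   Jon  163
add column retries_plus_n = t['retries'] + t['n']:
   retries  user    n  retries_plus_n
6        2  Hana  101             103
8        6   Jon  163             169
add column net = t['retries_plus_n'] - t['retries']:
   retries  user    n  retries_plus_n  net
6        2  Hana  101             103  101
8        6   Jon  163             169  163
Taking the mean of column 'net' gives 132.0.

132.0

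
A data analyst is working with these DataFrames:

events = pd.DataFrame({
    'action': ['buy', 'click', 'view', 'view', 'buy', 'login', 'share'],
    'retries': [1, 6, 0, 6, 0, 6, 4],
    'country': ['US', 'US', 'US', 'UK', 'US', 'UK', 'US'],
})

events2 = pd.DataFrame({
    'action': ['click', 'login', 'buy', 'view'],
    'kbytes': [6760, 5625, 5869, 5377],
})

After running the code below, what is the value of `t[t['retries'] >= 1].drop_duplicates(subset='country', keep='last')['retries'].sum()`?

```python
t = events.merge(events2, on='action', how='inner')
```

12

merge on 'action' (how='inner') → 6 rows:
  action  retries country  kbytes
0    buy        1      US    5869
1  click        6      US    6760
2   view        0      US    5377
3   view        6      UK    5377
4    buy        0      US    5869
5  login        6      UK    5625
filter rows where retries >= 1:
  action  retries country  kbytes
0    buy        1      US    5869
1  click        6      US    6760
3   view        6      UK    5377
5  login        6      UK    5625
drop duplicate country (keep=last):
  action  retries country  kbytes
1  click        6      US    6760
5  login        6      UK    5625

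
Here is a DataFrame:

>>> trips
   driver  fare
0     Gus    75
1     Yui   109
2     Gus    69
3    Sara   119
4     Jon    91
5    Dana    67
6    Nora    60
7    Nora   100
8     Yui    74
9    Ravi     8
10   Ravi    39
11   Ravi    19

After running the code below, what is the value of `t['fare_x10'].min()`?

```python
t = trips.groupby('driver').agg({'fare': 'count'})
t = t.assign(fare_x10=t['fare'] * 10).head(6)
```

group by driver, count of fare:
        fare
driver      
Dana       1
Gus        2
Jon        1
Nora       2
Ravi       3
Sara       1
Yui        2
add column fare_x10 = t['fare'] * 10:
        fare  fare_x10
driver                
Dana       1        10
Gus        2        20
Jon        1        10
Nora       2        20
Ravi       3        30
Sara       1        10
Yui        2        20
take first 6 rows:
        fare  fare_x10
driver                
Dana       1        10
Gus        2        20
Jon        1        10
Nora       2        20
Ravi       3        30
Sara       1        10
So min() = 10.

10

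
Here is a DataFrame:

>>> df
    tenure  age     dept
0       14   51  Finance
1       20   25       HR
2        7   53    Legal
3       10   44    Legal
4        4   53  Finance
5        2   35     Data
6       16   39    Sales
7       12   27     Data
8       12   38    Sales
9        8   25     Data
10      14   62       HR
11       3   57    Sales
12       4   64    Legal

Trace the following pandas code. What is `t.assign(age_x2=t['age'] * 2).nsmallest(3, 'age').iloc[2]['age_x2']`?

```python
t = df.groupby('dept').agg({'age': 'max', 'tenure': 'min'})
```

114

group by dept: max(age), min(tenure):
         age  tenure
dept                
Data      35       2
Finance   53       4
HR        62      14
Legal     64       4
Sales     57       3
add column age_x2 = t['age'] * 2:
         age  tenure  age_x2
dept                        
Data      35       2      70
Finance   53       4     106
HR        62      14     124
Legal     64       4     128
Sales     57       3     114
take 3 rows with smallest age:
         age  tenure  age_x2
dept                        
Data      35       2      70
Finance   53       4     106
Sales     57       3     114
Taking the value at position 2, column 'age_x2' gives 114.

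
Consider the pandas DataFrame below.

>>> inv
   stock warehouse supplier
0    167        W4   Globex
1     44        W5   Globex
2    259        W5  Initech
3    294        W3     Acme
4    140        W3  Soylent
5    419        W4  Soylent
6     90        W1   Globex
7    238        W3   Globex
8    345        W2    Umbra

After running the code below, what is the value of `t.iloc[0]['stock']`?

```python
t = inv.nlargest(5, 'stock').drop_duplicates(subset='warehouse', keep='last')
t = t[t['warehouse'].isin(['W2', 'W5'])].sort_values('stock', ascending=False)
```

take 5 rows with largest stock:
   stock warehouse supplier
5    419        W4  Soylent
8    345        W2    Umbra
3    294        W3     Acme
2    259        W5  Initech
7    238        W3   Globex
drop duplicate warehouse (keep=last):
   stock warehouse supplier
5    419        W4  Soylent
8    345        W2    Umbra
2    259        W5  Initech
7    238        W3   Globex
filter rows where warehouse in ['W2', 'W5']:
   stock warehouse supplier
8    345        W2    Umbra
2    259        W5  Initech
sort by stock descending:
   stock warehouse supplier
8    345        W2    Umbra
2    259        W5  Initech
Reading off the value at position 0, column 'stock', we get 345.

345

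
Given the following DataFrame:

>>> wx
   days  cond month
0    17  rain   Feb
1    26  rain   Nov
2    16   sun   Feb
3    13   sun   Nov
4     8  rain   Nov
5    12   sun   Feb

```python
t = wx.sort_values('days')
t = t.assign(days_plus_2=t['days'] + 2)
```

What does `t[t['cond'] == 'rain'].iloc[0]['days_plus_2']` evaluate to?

sort by days:
   days  cond month
4     8  rain   Nov
5    12   sun   Feb
3    13   sun   Nov
2    16   sun   Feb
0    17  rain   Feb
1    26  rain   Nov
add column days_plus_2 = t['days'] + 2:
   days  cond month  days_plus_2
4     8  rain   Nov           10
5    12   sun   Feb           14
3    13   sun   Nov           15
2    16   sun   Feb           18
0    17  rain   Feb           19
1    26  rain   Nov           28
filter rows where cond == 'rain':
   days  cond month  days_plus_2
4     8  rain   Nov           10
0    17  rain   Feb           19
1    26  rain   Nov           28
Hence 10.

10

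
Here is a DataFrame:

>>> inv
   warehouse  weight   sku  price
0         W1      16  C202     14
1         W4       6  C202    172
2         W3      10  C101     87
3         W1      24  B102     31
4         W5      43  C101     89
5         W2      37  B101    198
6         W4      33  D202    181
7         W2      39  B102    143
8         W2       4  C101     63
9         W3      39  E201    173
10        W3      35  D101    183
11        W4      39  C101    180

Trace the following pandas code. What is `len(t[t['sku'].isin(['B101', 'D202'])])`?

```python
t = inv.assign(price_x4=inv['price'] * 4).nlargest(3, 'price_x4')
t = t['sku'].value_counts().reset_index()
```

add column price_x4 = inv['price'] * 4:
   warehouse  weight   sku  price  price_x4
0         W1      16  C202     14        56
1         W4       6  C202    172       688
2         W3      10  C101     87       348
3         W1      24  B102     31       124
4         W5      43  C101     89       356
5         W2      37  B101    198       792
6         W4      33  D202    181       724
7         W2      39  B102    143       572
8         W2       4  C101     63       252
9         W3      39  E201    173       692
10        W3      35  D101    183       732
11        W4      39  C101    180       720
take 3 rows with largest price_x4:
   warehouse  weight   sku  price  price_x4
5         W2      37  B101    198       792
10        W3      35  D101    183       732
6         W4      33  D202    181       724
value_counts of sku:
sku
B101    1
D101    1
D202    1
Name: count, dtype: int64
reset_index():
    sku  count
0  B101      1
1  D101      1
2  D202      1
filter rows where sku in ['B101', 'D202']:
    sku  count
0  B101      1
2  D202      1
Then the number of rows: 2

2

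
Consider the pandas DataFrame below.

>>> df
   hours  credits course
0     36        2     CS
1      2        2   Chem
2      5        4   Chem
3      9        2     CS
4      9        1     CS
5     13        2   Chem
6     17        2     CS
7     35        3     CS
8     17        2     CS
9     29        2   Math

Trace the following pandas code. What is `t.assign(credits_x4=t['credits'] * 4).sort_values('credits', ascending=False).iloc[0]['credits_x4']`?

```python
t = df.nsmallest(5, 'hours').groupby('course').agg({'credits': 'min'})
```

8

take 5 rows with smallest hours:
   hours  credits course
1      2        2   Chem
2      5        4   Chem
3      9        2     CS
4      9        1     CS
5     13        2   Chem
group by course, min of credits:
        credits
course         
CS            1
Chem          2
add column credits_x4 = t['credits'] * 4:
        credits  credits_x4
course                     
CS            1           4
Chem          2           8
sort by credits descending:
        credits  credits_x4
course                     
Chem          2           8
CS            1           4
Taking the value at position 0, column 'credits_x4' gives 8.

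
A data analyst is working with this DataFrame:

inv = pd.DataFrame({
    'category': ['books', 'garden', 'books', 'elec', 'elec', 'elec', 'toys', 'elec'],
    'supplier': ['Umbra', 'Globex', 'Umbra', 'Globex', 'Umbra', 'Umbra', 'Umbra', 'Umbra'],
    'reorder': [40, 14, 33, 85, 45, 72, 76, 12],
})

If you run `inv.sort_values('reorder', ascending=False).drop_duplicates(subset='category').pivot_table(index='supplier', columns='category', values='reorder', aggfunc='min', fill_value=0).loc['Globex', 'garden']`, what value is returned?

14

sort by reorder descending:
  category supplier  reorder
3     elec   Globex       85
6     toys    Umbra       76
5     elec    Umbra       72
4     elec    Umbra       45
0    books    Umbra       40
2    books    Umbra       33
1   garden   Globex       14
7     elec    Umbra       12
drop duplicate category (keep=first):
  category supplier  reorder
3     elec   Globex       85
6     toys    Umbra       76
0    books    Umbra       40
1   garden   Globex       14
pivot: rows=supplier, cols=category, min(reorder):
category  books  elec  garden  toys
supplier                           
Globex        0    85      14     0
Umbra        40     0       0    76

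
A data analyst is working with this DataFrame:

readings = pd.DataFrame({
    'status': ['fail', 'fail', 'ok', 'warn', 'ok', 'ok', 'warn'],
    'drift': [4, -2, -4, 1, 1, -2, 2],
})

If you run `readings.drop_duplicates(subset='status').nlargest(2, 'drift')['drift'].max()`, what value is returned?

drop duplicate status (keep=first):
  status  drift
0   fail      4
2     ok     -4
3   warn      1
take 2 rows with largest drift:
  status  drift
0   fail      4
3   warn      1
So max() = 4.

4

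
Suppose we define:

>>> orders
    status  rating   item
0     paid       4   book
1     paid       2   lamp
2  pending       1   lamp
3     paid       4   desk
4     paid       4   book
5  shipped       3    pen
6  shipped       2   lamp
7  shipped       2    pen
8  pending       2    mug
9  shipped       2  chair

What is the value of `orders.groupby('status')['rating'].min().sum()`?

5

group by status, min of rating:
status
paid       2
pending    1
shipped    2
Name: rating, dtype: int64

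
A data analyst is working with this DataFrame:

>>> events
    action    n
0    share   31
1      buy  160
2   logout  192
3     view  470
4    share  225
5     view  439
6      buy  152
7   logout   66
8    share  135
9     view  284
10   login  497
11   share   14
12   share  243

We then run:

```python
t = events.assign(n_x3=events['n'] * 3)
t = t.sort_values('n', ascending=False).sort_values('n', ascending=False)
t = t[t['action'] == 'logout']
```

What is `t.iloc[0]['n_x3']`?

576

add column n_x3 = events['n'] * 3:
    action    n  n_x3
0    share   31    93
1      buy  160   480
2   logout  192   576
3     view  470  1410
4    share  225   675
5     view  439  1317
6      buy  152   456
7   logout   66   198
8    share  135   405
9     view  284   852
10   login  497  1491
11   share   14    42
12   share  243   729
sort by n descending:
    action    n  n_x3
10   login  497  1491
3     view  470  1410
5     view  439  1317
9     view  284   852
12   share  243   729
4    share  225   675
2   logout  192   576
1      buy  160   480
6      buy  152   456
8    share  135   405
7   logout   66   198
0    share   31    93
11   share   14    42
sort by n descending:
    action    n  n_x3
10   login  497  1491
3     view  470  1410
5     view  439  1317
9     view  284   852
12   share  243   729
4    share  225   675
2   logout  192   576
1      buy  160   480
6      buy  152   456
8    share  135   405
7   logout   66   198
0    share   31    93
11   share   14    42
filter rows where action == 'logout':
   action    n  n_x3
2  logout  192   576
7  logout   66   198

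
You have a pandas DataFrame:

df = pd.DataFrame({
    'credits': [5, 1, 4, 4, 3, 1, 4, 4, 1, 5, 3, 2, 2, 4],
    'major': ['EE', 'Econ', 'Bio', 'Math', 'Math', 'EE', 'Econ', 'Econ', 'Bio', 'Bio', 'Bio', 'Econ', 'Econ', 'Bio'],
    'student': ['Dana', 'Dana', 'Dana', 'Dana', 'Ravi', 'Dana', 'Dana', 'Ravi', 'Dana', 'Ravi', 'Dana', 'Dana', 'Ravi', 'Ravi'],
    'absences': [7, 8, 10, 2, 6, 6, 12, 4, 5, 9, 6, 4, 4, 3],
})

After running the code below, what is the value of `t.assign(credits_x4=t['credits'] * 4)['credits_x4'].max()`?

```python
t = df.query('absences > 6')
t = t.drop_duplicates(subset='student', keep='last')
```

filter rows where absences > 6:
   credits major student  absences
0        5    EE    Dana         7
1        1  Econ    Dana         8
2        4   Bio    Dana        10
6        4  Econ    Dana        12
9        5   Bio    Ravi         9
drop duplicate student (keep=last):
   credits major student  absences
6        4  Econ    Dana        12
9        5   Bio    Ravi         9
add column credits_x4 = t['credits'] * 4:
   credits major student  absences  credits_x4
6        4  Econ    Dana        12          16
9        5   Bio    Ravi         9          20
Finally, max of column 'credits_x4' = 20.

20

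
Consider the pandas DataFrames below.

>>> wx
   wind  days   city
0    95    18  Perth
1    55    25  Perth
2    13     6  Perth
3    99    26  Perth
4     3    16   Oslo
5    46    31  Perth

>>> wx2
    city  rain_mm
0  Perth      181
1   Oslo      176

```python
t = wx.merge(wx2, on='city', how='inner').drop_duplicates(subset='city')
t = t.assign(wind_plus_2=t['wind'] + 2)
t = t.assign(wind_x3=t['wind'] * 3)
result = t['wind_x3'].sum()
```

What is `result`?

merge on 'city' (how='inner') → 6 rows:
   wind  days   city  rain_mm
0    95    18  Perth      181
1    55    25  Perth      181
2    13     6  Perth      181
3    99    26  Perth      181
4     3    16   Oslo      176
5    46    31  Perth      181
drop duplicate city (keep=first):
   wind  days   city  rain_mm
0    95    18  Perth      181
4     3    16   Oslo      176
add column wind_plus_2 = t['wind'] + 2:
   wind  days   city  rain_mm  wind_plus_2
0    95    18  Perth      181           97
4     3    16   Oslo      176            5
add column wind_x3 = t['wind'] * 3:
   wind  days   city  rain_mm  wind_plus_2  wind_x3
0    95    18  Perth      181           97      285
4     3    16   Oslo      176            5        9
So sum() = 294.

294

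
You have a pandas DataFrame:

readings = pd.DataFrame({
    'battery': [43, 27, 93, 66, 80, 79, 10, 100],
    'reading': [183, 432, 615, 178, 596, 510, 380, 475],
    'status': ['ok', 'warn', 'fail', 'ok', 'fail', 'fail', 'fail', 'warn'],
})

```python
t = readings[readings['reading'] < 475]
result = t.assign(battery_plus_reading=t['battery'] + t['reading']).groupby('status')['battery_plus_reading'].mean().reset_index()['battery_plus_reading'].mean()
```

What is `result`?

361.333333333

filter rows where reading < 475:
   battery  reading status
0       43      183     ok
1       27      432   warn
3       66      178     ok
6       10      380   fail
add column battery_plus_reading = t['battery'] + t['reading']:
   battery  reading status  battery_plus_reading
0       43      183     ok                   226
1       27      432   warn                   459
3       66      178     ok                   244
6       10      380   fail                   390
group by status, mean of battery_plus_reading:
status
fail    390.0
ok      235.0
warn    459.0
Name: battery_plus_reading, dtype: float64
reset_index():
  status  battery_plus_reading
0   fail                 390.0
1     ok                 235.0
2   warn                 459.0
Taking the mean of column 'battery_plus_reading' gives 361.333333333.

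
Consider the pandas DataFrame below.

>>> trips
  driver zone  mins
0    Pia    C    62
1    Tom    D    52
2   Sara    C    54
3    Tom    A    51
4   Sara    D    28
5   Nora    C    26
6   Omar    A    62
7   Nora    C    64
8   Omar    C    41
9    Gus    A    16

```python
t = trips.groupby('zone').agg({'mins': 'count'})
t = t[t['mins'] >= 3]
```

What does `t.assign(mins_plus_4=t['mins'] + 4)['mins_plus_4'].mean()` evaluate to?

group by zone, count of mins:
      mins
zone      
A        3
C        5
D        2
filter rows where mins >= 3:
      mins
zone      
A        3
C        5
add column mins_plus_4 = t['mins'] + 4:
      mins  mins_plus_4
zone                   
A        3            7
C        5            9
Finally, mean of column 'mins_plus_4' = 8.0.

8.0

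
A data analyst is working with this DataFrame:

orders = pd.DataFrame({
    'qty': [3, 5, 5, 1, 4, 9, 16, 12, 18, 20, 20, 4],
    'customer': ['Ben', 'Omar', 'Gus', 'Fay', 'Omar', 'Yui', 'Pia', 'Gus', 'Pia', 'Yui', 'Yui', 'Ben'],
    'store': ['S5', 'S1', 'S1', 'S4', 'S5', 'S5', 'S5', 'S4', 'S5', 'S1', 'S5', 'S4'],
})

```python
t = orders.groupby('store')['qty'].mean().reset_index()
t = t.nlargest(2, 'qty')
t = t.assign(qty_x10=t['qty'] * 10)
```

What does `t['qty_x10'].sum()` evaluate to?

216.666666667

group by store, mean of qty:
store
S1    10.000000
S4     5.666667
S5    11.666667
Name: qty, dtype: float64
reset_index():
  store        qty
0    S1  10.000000
1    S4   5.666667
2    S5  11.666667
take 2 rows with largest qty:
  store        qty
2    S5  11.666667
0    S1  10.000000
add column qty_x10 = t['qty'] * 10:
  store        qty     qty_x10
2    S5  11.666667  116.666667
0    S1  10.000000  100.000000
Then the sum of column 'qty_x10': 216.666666667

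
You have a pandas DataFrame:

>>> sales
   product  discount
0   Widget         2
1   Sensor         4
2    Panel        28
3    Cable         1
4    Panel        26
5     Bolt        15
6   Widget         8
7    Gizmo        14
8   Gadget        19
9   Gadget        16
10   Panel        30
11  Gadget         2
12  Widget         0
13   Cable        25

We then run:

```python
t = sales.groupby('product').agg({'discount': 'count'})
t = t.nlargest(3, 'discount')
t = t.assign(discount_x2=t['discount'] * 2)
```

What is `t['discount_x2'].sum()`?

18

group by product, count of discount:
         discount
product          
Bolt            1
Cable           2
Gadget          3
Gizmo           1
Panel           3
Sensor          1
Widget          3
take 3 rows with largest discount:
         discount
product          
Gadget          3
Panel           3
Widget          3
add column discount_x2 = t['discount'] * 2:
         discount  discount_x2
product                       
Gadget          3            6
Panel           3            6
Widget          3            6
So sum() = 18.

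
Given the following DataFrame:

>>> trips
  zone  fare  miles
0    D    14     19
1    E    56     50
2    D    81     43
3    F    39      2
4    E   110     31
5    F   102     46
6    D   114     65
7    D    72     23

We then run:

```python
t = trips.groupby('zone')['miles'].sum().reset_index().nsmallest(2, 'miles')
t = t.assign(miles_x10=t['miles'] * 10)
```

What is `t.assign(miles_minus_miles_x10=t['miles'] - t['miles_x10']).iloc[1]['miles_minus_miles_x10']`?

group by zone, sum of miles:
zone
D    150
E     81
F     48
Name: miles, dtype: int64
reset_index():
  zone  miles
0    D    150
1    E     81
2    F     48
take 2 rows with smallest miles:
  zone  miles
2    F     48
1    E     81
add column miles_x10 = t['miles'] * 10:
  zone  miles  miles_x10
2    F     48        480
1    E     81        810
add column miles_minus_miles_x10 = t['miles'] - t['miles_x10']:
  zone  miles  miles_x10  miles_minus_miles_x10
2    F     48        480                   -432
1    E     81        810                   -729

-729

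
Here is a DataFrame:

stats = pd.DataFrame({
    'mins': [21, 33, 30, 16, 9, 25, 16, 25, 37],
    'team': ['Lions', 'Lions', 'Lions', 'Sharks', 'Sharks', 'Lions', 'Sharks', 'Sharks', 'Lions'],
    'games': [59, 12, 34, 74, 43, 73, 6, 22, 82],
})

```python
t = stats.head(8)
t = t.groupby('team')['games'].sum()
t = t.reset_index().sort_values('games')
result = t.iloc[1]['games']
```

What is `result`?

178

take first 8 rows:
   mins    team  games
0    21   Lions     59
1    33   Lions     12
2    30   Lions     34
3    16  Sharks     74
4     9  Sharks     43
5    25   Lions     73
6    16  Sharks      6
7    25  Sharks     22
group by team, sum of games:
team
Lions     178
Sharks    145
Name: games, dtype: int64
reset_index():
     team  games
0   Lions    178
1  Sharks    145
sort by games:
     team  games
1  Sharks    145
0   Lions    178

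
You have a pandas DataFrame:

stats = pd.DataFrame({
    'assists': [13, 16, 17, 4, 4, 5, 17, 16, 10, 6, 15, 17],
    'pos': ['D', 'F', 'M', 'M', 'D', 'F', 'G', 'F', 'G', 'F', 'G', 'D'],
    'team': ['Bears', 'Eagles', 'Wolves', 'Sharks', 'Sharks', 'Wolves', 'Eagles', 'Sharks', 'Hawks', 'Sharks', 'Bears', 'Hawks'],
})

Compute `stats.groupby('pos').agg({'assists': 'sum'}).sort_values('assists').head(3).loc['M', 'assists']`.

group by pos, sum of assists:
     assists
pos         
D         34
F         43
G         42
M         21
sort by assists:
     assists
pos         
M         21
D         34
G         42
F         43
take first 3 rows:
     assists
pos         
M         21
D         34
G         42

21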